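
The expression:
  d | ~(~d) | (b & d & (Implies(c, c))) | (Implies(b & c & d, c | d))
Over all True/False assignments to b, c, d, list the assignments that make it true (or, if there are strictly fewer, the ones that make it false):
is always true.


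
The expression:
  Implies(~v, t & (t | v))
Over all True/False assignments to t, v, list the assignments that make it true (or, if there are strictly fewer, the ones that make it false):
is false only for:
  t=False, v=False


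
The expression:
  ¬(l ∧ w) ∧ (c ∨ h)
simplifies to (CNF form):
(c ∨ h) ∧ (¬l ∨ ¬w)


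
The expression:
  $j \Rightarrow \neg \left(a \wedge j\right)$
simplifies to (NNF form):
$\neg a \vee \neg j$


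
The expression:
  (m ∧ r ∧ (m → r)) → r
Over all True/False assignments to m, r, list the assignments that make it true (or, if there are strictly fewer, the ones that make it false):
is always true.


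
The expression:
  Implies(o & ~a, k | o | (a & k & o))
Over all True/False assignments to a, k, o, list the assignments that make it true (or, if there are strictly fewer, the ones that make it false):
is always true.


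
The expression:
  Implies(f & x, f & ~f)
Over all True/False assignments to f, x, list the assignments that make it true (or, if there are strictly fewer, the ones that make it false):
is false only for:
  f=True, x=True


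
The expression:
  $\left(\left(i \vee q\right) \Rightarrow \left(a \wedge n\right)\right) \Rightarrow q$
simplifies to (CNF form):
$\left(i \vee q\right) \wedge \left(q \vee \neg a \vee \neg n\right)$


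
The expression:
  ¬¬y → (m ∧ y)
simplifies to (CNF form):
m ∨ ¬y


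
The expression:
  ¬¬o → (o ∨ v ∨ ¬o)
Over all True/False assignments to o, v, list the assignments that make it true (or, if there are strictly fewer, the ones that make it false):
is always true.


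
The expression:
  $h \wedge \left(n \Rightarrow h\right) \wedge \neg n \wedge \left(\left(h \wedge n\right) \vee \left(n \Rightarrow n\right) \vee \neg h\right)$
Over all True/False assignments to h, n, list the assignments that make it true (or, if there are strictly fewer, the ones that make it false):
is true only for:
  h=True, n=False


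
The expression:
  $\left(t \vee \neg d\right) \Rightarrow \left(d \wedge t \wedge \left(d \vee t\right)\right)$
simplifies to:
$d$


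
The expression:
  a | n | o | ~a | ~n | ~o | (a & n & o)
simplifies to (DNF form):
True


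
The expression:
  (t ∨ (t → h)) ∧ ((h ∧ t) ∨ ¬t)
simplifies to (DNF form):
h ∨ ¬t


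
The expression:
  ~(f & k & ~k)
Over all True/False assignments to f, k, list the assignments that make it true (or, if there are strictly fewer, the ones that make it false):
is always true.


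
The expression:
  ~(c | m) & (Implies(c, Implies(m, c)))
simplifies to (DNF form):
~c & ~m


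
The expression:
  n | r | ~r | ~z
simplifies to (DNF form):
True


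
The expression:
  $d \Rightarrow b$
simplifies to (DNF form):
$b \vee \neg d$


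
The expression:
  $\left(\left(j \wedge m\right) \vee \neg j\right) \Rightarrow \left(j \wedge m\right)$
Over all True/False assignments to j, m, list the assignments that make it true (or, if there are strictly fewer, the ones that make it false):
is true only for:
  j=True, m=False;
  j=True, m=True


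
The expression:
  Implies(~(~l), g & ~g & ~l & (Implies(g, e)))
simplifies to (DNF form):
~l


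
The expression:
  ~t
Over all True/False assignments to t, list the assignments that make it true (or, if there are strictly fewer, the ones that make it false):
is true only for:
  t=False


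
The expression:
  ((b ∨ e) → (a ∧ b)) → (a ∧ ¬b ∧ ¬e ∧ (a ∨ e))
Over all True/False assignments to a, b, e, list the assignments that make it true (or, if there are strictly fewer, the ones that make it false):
is false only for:
  a=False, b=False, e=False;
  a=True, b=True, e=False;
  a=True, b=True, e=True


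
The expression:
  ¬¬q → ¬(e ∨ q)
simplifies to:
¬q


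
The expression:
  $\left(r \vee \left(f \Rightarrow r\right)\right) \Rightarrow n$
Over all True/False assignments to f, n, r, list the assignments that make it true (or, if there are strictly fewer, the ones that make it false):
is false only for:
  f=False, n=False, r=False;
  f=False, n=False, r=True;
  f=True, n=False, r=True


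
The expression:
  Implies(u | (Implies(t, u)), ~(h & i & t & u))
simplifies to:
~h | ~i | ~t | ~u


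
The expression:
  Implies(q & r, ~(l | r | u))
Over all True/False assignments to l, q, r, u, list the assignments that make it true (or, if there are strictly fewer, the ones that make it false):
is false only for:
  l=False, q=True, r=True, u=False;
  l=False, q=True, r=True, u=True;
  l=True, q=True, r=True, u=False;
  l=True, q=True, r=True, u=True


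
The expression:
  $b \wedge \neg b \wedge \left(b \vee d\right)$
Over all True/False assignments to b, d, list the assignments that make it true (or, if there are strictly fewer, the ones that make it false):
is never true.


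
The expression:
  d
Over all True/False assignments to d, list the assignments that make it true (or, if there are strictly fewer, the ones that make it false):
is true only for:
  d=True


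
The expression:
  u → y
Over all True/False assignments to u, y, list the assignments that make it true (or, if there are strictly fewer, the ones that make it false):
is false only for:
  u=True, y=False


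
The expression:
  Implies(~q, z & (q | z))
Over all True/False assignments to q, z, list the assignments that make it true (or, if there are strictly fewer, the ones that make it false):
is false only for:
  q=False, z=False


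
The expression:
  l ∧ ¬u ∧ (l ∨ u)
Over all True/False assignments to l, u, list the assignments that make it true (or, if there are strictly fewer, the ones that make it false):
is true only for:
  l=True, u=False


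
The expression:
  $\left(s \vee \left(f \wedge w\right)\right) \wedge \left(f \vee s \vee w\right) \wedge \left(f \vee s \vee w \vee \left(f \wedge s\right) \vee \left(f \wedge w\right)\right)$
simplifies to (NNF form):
$s \vee \left(f \wedge w\right)$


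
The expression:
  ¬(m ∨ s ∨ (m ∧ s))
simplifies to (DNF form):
¬m ∧ ¬s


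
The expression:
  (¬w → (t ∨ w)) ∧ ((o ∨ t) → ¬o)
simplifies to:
¬o ∧ (t ∨ w)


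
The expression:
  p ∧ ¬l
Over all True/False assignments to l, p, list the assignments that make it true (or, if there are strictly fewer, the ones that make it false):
is true only for:
  l=False, p=True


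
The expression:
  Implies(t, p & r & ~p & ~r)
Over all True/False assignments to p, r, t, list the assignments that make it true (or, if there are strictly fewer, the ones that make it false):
is true only for:
  p=False, r=False, t=False;
  p=False, r=True, t=False;
  p=True, r=False, t=False;
  p=True, r=True, t=False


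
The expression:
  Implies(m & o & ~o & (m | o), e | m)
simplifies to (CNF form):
True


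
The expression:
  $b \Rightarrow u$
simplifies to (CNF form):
$u \vee \neg b$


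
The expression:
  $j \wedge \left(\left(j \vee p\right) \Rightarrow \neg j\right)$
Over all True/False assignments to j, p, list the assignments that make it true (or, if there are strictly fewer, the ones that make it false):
is never true.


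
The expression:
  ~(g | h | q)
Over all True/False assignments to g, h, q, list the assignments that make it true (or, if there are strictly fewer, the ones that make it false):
is true only for:
  g=False, h=False, q=False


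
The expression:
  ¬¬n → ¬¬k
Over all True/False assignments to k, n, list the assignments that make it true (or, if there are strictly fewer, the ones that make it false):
is false only for:
  k=False, n=True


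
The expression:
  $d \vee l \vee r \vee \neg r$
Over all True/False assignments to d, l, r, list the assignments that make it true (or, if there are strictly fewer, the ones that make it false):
is always true.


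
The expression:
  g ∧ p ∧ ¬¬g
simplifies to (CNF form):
g ∧ p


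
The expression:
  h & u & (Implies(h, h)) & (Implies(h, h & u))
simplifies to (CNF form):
h & u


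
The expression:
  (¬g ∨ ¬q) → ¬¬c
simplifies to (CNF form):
(c ∨ g) ∧ (c ∨ q)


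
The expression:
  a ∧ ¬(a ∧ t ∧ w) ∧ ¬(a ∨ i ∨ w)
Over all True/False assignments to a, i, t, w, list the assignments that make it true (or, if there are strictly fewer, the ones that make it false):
is never true.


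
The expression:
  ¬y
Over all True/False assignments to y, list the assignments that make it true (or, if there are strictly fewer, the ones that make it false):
is true only for:
  y=False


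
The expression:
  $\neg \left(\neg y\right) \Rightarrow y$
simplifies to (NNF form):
$\text{True}$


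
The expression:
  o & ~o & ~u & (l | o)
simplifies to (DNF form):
False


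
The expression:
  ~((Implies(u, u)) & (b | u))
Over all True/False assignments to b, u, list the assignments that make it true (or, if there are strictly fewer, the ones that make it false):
is true only for:
  b=False, u=False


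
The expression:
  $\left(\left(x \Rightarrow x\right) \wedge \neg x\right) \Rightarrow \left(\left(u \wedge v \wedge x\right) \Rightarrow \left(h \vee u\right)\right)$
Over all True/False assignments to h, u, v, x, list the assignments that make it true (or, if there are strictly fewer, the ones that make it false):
is always true.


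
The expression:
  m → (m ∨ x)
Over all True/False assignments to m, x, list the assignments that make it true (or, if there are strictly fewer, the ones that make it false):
is always true.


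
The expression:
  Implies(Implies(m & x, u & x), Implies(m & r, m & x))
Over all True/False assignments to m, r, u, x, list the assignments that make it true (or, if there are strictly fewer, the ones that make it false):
is false only for:
  m=True, r=True, u=False, x=False;
  m=True, r=True, u=True, x=False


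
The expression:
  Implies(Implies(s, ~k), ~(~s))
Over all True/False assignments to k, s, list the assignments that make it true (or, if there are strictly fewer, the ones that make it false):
is true only for:
  k=False, s=True;
  k=True, s=True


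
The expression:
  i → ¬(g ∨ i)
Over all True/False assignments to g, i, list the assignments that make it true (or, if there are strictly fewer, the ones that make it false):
is true only for:
  g=False, i=False;
  g=True, i=False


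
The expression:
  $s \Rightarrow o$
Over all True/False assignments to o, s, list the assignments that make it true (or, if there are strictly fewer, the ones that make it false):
is false only for:
  o=False, s=True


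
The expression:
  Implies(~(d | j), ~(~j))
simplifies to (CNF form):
d | j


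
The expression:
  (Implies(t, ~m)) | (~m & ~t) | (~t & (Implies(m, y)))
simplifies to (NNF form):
~m | ~t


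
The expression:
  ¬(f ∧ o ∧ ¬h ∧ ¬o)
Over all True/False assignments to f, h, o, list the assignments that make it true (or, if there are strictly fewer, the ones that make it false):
is always true.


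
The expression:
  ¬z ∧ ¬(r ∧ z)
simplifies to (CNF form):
¬z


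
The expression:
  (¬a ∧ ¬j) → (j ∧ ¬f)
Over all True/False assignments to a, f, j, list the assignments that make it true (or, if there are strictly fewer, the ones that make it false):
is false only for:
  a=False, f=False, j=False;
  a=False, f=True, j=False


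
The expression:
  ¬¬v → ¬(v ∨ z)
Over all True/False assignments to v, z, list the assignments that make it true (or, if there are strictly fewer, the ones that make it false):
is true only for:
  v=False, z=False;
  v=False, z=True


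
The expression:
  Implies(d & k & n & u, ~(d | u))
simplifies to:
~d | ~k | ~n | ~u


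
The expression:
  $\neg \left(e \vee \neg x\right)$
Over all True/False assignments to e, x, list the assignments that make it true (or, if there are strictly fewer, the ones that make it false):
is true only for:
  e=False, x=True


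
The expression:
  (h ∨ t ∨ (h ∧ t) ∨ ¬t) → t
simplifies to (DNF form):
t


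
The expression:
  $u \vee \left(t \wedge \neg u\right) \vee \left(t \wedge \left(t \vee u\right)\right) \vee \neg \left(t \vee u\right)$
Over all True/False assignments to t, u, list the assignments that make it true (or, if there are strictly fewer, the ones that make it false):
is always true.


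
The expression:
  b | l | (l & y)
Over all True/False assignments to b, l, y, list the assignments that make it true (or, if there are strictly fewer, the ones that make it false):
is false only for:
  b=False, l=False, y=False;
  b=False, l=False, y=True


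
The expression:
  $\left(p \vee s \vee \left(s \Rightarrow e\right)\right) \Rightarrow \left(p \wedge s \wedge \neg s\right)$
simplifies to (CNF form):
$\text{False}$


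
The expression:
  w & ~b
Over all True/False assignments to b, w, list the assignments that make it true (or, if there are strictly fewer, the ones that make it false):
is true only for:
  b=False, w=True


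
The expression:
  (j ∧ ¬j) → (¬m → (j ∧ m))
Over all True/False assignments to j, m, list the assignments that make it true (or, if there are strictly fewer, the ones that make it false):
is always true.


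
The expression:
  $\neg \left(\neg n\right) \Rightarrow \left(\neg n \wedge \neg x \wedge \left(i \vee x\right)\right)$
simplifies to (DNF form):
$\neg n$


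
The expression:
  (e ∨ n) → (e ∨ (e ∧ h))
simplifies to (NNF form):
e ∨ ¬n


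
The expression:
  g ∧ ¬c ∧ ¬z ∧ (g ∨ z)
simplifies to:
g ∧ ¬c ∧ ¬z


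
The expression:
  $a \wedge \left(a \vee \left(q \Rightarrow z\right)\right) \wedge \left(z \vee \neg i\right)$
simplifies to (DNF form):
$\left(a \wedge z\right) \vee \left(a \wedge \neg i\right)$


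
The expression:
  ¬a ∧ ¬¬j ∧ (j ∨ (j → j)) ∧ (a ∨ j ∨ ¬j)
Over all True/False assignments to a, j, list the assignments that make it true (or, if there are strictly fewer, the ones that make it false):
is true only for:
  a=False, j=True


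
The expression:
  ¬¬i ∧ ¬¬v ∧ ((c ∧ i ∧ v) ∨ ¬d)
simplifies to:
i ∧ v ∧ (c ∨ ¬d)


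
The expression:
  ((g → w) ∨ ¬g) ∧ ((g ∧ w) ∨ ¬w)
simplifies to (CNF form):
(g ∨ ¬w) ∧ (w ∨ ¬g)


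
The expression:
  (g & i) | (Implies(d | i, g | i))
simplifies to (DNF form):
g | i | ~d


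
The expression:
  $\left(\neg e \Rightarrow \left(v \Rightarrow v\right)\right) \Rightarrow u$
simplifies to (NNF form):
$u$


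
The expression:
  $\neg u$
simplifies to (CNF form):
$\neg u$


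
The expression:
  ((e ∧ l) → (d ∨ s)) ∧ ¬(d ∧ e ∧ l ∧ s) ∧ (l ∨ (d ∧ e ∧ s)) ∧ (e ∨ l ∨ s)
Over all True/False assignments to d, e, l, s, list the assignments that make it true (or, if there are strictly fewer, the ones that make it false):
is true only for:
  d=False, e=False, l=True, s=False;
  d=False, e=False, l=True, s=True;
  d=False, e=True, l=True, s=True;
  d=True, e=False, l=True, s=False;
  d=True, e=False, l=True, s=True;
  d=True, e=True, l=False, s=True;
  d=True, e=True, l=True, s=False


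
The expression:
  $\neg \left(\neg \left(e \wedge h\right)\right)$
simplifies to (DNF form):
$e \wedge h$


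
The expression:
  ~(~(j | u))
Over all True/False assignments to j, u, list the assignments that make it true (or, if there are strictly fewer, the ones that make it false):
is false only for:
  j=False, u=False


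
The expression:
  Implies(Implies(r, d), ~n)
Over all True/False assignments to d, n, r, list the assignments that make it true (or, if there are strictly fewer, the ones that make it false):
is false only for:
  d=False, n=True, r=False;
  d=True, n=True, r=False;
  d=True, n=True, r=True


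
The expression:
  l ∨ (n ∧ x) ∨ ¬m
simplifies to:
l ∨ (n ∧ x) ∨ ¬m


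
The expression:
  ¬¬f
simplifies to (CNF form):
f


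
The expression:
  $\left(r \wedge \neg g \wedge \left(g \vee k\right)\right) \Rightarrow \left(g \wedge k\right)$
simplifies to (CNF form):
$g \vee \neg k \vee \neg r$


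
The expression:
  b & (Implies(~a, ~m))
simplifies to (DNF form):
(a & b) | (b & ~m)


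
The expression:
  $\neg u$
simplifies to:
$\neg u$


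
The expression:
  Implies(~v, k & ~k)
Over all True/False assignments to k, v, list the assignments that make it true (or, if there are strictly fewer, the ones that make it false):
is true only for:
  k=False, v=True;
  k=True, v=True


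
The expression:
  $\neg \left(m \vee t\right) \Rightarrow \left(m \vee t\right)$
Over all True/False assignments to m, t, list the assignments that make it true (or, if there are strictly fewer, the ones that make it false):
is false only for:
  m=False, t=False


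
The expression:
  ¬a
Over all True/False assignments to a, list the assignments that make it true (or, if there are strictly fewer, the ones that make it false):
is true only for:
  a=False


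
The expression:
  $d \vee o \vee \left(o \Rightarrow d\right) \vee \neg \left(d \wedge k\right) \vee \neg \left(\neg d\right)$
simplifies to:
$\text{True}$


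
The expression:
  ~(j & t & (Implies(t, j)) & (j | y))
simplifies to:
~j | ~t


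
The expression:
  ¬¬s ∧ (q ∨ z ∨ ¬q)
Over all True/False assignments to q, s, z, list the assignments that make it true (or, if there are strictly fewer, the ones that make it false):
is true only for:
  q=False, s=True, z=False;
  q=False, s=True, z=True;
  q=True, s=True, z=False;
  q=True, s=True, z=True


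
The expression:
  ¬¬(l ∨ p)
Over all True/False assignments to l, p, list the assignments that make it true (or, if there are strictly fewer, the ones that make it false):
is false only for:
  l=False, p=False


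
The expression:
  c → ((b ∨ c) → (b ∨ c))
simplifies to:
True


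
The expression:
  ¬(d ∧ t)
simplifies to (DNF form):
¬d ∨ ¬t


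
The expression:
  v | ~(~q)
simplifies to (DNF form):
q | v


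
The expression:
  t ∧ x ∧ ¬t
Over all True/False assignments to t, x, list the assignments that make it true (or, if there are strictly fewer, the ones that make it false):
is never true.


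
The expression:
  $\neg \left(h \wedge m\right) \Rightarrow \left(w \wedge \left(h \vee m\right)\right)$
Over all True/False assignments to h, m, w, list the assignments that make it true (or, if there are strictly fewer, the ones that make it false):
is true only for:
  h=False, m=True, w=True;
  h=True, m=False, w=True;
  h=True, m=True, w=False;
  h=True, m=True, w=True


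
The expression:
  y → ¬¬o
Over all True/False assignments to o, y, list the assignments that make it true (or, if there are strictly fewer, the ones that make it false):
is false only for:
  o=False, y=True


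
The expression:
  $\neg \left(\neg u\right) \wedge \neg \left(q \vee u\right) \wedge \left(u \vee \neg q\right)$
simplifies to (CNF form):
$\text{False}$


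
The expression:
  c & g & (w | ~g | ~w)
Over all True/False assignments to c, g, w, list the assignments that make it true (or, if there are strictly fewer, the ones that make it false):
is true only for:
  c=True, g=True, w=False;
  c=True, g=True, w=True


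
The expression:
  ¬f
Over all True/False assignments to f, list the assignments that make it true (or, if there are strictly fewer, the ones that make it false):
is true only for:
  f=False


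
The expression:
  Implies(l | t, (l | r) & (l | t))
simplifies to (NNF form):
l | r | ~t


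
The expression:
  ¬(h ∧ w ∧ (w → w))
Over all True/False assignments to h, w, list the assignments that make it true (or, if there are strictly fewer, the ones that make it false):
is false only for:
  h=True, w=True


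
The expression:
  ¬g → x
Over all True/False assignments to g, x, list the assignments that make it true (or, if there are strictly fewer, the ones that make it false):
is false only for:
  g=False, x=False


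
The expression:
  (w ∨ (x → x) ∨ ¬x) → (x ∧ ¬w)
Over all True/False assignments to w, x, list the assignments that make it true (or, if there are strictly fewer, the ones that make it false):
is true only for:
  w=False, x=True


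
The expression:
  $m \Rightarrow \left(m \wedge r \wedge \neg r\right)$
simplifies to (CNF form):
$\neg m$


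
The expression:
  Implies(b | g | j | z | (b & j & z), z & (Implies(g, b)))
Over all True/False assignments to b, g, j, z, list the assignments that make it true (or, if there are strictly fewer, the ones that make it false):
is true only for:
  b=False, g=False, j=False, z=False;
  b=False, g=False, j=False, z=True;
  b=False, g=False, j=True, z=True;
  b=True, g=False, j=False, z=True;
  b=True, g=False, j=True, z=True;
  b=True, g=True, j=False, z=True;
  b=True, g=True, j=True, z=True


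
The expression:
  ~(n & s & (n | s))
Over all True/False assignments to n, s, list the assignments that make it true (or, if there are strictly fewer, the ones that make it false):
is false only for:
  n=True, s=True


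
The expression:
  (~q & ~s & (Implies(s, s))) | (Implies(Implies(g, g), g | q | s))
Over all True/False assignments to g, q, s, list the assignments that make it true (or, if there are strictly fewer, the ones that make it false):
is always true.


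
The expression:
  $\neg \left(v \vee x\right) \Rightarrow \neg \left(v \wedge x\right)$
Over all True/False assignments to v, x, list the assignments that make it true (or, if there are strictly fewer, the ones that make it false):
is always true.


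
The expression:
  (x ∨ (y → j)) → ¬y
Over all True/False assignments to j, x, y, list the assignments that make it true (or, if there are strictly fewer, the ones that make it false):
is false only for:
  j=False, x=True, y=True;
  j=True, x=False, y=True;
  j=True, x=True, y=True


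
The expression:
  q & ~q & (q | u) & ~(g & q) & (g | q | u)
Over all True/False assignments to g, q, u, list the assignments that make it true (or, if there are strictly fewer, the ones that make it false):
is never true.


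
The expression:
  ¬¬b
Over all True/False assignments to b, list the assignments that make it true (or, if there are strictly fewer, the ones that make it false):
is true only for:
  b=True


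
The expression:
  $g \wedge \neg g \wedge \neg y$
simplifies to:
$\text{False}$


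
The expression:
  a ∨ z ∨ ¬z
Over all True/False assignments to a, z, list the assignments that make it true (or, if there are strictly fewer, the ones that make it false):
is always true.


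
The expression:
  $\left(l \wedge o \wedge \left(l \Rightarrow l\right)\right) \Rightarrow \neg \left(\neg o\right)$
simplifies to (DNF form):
$\text{True}$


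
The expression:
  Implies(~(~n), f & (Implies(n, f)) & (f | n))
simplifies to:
f | ~n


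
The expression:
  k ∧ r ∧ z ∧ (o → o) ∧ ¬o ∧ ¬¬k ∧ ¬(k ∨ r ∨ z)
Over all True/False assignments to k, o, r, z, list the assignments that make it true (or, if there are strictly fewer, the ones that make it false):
is never true.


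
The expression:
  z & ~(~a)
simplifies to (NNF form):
a & z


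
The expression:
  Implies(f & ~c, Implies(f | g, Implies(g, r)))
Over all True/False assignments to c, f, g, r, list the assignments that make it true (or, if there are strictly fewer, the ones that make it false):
is false only for:
  c=False, f=True, g=True, r=False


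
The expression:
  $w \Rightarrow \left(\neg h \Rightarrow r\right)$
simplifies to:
$h \vee r \vee \neg w$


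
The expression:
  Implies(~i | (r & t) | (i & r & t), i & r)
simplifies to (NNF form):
i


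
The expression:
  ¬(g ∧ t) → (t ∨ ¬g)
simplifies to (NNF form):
t ∨ ¬g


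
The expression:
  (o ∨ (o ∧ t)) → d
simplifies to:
d ∨ ¬o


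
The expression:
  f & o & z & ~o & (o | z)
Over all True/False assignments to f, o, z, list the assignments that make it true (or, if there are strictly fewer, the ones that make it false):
is never true.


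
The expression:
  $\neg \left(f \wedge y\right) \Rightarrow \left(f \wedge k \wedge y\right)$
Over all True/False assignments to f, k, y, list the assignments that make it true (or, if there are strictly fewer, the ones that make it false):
is true only for:
  f=True, k=False, y=True;
  f=True, k=True, y=True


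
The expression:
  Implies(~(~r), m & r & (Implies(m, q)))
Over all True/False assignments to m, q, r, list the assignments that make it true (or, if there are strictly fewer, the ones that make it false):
is false only for:
  m=False, q=False, r=True;
  m=False, q=True, r=True;
  m=True, q=False, r=True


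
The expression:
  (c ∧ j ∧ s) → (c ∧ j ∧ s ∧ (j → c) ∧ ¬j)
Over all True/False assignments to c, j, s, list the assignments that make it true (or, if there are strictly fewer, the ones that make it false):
is false only for:
  c=True, j=True, s=True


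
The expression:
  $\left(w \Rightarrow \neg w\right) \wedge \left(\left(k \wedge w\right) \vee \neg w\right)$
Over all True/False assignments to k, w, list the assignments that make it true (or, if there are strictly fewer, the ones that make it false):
is true only for:
  k=False, w=False;
  k=True, w=False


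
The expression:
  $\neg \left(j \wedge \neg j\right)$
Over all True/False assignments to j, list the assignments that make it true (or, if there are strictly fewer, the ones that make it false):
is always true.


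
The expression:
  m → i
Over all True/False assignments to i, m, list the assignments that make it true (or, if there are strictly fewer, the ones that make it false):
is false only for:
  i=False, m=True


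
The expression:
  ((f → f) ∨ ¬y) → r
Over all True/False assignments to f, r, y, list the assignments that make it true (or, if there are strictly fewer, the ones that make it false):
is true only for:
  f=False, r=True, y=False;
  f=False, r=True, y=True;
  f=True, r=True, y=False;
  f=True, r=True, y=True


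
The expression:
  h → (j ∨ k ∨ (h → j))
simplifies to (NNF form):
j ∨ k ∨ ¬h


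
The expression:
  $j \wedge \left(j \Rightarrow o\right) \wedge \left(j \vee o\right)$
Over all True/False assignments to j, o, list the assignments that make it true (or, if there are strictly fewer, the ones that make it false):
is true only for:
  j=True, o=True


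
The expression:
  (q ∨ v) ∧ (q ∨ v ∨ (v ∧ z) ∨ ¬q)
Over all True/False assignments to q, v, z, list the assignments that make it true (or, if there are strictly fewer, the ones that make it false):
is false only for:
  q=False, v=False, z=False;
  q=False, v=False, z=True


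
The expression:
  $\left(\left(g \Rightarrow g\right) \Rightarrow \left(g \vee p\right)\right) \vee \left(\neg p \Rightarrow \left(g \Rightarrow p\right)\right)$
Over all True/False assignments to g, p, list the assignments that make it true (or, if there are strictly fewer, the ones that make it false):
is always true.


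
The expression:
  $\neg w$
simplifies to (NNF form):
$\neg w$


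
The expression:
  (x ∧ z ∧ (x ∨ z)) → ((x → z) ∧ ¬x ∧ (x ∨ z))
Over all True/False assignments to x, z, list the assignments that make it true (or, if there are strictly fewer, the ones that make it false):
is false only for:
  x=True, z=True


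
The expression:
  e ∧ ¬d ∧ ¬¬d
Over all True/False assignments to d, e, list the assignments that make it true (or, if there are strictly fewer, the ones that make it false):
is never true.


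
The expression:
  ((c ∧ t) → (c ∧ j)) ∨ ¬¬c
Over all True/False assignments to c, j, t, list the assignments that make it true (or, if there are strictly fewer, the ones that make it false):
is always true.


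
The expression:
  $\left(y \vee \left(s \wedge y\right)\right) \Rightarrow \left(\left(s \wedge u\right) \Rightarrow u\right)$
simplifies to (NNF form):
$\text{True}$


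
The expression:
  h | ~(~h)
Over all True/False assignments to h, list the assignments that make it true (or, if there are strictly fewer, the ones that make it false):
is true only for:
  h=True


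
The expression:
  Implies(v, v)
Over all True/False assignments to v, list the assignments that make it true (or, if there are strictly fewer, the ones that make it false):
is always true.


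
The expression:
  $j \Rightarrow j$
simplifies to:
$\text{True}$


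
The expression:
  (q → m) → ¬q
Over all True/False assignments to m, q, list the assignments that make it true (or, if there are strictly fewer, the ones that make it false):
is false only for:
  m=True, q=True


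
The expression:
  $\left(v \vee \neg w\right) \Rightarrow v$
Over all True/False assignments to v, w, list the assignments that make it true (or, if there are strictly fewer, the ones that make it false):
is false only for:
  v=False, w=False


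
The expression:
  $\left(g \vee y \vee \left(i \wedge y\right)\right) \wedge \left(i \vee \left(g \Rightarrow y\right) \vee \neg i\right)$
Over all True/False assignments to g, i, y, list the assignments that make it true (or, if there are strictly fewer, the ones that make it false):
is false only for:
  g=False, i=False, y=False;
  g=False, i=True, y=False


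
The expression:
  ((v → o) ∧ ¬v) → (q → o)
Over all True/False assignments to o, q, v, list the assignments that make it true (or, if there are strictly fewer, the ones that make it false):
is false only for:
  o=False, q=True, v=False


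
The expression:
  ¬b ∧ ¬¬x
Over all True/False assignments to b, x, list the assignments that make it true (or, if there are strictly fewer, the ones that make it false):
is true only for:
  b=False, x=True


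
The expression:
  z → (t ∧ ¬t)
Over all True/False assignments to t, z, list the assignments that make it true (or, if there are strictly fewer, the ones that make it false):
is true only for:
  t=False, z=False;
  t=True, z=False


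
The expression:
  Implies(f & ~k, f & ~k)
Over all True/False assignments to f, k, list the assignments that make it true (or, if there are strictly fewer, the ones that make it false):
is always true.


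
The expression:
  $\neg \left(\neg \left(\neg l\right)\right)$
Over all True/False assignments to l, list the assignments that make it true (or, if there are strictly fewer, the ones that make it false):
is true only for:
  l=False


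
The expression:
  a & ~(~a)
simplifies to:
a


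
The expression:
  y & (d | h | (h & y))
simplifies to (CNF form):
y & (d | h)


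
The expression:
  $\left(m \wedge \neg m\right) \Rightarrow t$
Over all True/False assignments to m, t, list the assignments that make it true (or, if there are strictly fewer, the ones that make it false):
is always true.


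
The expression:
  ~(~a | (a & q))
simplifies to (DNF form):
a & ~q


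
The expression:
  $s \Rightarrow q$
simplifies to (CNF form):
$q \vee \neg s$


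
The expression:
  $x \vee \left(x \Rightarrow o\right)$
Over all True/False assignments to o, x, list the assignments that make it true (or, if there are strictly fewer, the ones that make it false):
is always true.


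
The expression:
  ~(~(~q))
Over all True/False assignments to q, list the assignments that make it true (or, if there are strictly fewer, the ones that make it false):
is true only for:
  q=False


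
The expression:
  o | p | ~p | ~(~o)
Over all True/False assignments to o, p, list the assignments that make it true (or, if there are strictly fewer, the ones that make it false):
is always true.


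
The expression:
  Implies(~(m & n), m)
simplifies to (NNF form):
m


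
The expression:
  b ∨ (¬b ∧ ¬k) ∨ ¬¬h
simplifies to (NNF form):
b ∨ h ∨ ¬k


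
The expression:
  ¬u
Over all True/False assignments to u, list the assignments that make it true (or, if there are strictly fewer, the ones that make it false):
is true only for:
  u=False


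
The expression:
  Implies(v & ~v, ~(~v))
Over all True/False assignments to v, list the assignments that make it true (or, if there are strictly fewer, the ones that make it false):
is always true.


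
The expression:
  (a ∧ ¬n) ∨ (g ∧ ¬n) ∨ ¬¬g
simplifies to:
g ∨ (a ∧ ¬n)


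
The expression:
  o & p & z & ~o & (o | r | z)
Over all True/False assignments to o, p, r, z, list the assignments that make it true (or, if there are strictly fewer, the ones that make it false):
is never true.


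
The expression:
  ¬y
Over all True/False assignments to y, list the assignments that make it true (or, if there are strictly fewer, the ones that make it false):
is true only for:
  y=False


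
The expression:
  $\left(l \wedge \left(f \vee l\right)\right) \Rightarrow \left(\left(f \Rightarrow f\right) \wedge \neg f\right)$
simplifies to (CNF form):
$\neg f \vee \neg l$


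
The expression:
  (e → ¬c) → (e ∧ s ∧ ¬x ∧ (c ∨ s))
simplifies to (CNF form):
e ∧ (c ∨ s) ∧ (c ∨ ¬x)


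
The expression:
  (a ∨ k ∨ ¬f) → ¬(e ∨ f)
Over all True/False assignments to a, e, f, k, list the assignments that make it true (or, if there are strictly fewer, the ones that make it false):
is true only for:
  a=False, e=False, f=False, k=False;
  a=False, e=False, f=False, k=True;
  a=False, e=False, f=True, k=False;
  a=False, e=True, f=True, k=False;
  a=True, e=False, f=False, k=False;
  a=True, e=False, f=False, k=True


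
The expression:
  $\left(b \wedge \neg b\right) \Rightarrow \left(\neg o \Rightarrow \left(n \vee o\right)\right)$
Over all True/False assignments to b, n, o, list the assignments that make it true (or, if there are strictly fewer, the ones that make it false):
is always true.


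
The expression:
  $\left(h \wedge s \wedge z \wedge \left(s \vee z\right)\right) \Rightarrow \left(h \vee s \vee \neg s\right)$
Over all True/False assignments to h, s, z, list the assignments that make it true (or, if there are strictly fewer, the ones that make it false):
is always true.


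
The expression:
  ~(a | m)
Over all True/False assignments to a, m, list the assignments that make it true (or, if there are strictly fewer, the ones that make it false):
is true only for:
  a=False, m=False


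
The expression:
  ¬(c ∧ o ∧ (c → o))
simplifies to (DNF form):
¬c ∨ ¬o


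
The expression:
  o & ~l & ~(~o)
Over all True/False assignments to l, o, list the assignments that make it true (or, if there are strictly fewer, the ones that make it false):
is true only for:
  l=False, o=True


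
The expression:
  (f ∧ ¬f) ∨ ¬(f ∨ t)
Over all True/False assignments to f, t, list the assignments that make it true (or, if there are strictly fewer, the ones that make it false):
is true only for:
  f=False, t=False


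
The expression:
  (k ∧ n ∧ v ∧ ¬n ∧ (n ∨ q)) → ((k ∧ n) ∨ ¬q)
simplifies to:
True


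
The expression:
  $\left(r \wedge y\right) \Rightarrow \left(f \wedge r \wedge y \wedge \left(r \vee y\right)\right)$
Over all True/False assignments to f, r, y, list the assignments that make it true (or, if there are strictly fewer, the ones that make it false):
is false only for:
  f=False, r=True, y=True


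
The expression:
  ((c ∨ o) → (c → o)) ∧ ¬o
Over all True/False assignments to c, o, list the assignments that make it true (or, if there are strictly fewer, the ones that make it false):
is true only for:
  c=False, o=False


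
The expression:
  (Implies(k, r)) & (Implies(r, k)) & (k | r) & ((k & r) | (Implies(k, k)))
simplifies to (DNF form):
k & r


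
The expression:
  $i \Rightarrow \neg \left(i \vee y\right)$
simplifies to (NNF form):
$\neg i$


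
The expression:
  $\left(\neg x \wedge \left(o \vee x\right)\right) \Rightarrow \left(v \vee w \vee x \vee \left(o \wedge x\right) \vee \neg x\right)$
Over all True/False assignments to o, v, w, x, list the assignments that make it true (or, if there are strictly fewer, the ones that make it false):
is always true.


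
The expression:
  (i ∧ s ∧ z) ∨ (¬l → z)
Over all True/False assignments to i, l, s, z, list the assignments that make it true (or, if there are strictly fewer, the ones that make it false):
is false only for:
  i=False, l=False, s=False, z=False;
  i=False, l=False, s=True, z=False;
  i=True, l=False, s=False, z=False;
  i=True, l=False, s=True, z=False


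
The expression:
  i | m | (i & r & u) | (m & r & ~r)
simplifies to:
i | m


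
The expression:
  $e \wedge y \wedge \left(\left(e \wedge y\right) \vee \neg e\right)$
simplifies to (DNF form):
$e \wedge y$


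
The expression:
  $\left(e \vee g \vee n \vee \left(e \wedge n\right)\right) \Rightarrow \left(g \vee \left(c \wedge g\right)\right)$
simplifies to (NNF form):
$g \vee \left(\neg e \wedge \neg n\right)$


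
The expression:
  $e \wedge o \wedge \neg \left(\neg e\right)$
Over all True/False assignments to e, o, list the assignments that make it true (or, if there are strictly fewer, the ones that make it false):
is true only for:
  e=True, o=True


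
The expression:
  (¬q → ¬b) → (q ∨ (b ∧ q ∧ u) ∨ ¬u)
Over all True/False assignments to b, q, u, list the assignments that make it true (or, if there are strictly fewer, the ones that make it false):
is false only for:
  b=False, q=False, u=True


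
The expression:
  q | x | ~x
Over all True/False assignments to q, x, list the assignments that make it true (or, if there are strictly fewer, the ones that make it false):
is always true.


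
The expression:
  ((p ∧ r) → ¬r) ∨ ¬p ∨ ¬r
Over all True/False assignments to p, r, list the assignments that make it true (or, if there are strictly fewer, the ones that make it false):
is false only for:
  p=True, r=True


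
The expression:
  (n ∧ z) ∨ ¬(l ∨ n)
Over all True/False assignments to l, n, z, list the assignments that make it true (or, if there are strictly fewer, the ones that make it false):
is true only for:
  l=False, n=False, z=False;
  l=False, n=False, z=True;
  l=False, n=True, z=True;
  l=True, n=True, z=True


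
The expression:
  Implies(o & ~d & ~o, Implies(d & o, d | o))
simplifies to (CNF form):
True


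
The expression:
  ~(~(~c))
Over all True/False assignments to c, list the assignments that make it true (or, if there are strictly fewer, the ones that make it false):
is true only for:
  c=False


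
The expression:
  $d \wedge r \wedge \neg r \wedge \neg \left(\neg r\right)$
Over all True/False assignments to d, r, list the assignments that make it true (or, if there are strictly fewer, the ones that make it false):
is never true.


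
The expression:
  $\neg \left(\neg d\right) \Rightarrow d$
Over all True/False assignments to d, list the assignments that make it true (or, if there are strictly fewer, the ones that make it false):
is always true.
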